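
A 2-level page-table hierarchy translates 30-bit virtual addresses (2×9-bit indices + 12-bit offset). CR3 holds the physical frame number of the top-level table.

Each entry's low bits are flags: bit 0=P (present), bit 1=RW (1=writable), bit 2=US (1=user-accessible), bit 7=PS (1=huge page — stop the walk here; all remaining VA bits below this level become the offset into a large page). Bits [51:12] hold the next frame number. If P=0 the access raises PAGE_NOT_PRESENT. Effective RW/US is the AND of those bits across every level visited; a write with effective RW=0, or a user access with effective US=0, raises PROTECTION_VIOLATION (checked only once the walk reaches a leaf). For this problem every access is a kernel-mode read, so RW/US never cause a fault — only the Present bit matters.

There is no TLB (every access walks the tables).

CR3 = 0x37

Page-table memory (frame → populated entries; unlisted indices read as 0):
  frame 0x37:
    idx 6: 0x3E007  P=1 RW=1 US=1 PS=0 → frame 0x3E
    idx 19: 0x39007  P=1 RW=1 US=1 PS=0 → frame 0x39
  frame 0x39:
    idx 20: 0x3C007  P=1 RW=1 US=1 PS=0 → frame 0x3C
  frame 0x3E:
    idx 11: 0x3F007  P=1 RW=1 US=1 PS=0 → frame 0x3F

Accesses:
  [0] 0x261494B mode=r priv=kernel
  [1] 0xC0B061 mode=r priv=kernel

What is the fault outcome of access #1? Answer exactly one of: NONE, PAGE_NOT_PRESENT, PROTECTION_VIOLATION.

Walk each access:
#0 VA=0x261494B (r,kernel):
  L0: frame=0x37 idx=19 entry=0x39007 [P=1 RW=1 US=1 PS=0]
  L1: frame=0x39 idx=20 entry=0x3C007 [P=1 RW=1 US=1 PS=0]
  ✓ 0x3C94B  — 2 lookups
#1 VA=0xC0B061 (r,kernel):
  L0: frame=0x37 idx=6 entry=0x3E007 [P=1 RW=1 US=1 PS=0]
  L1: frame=0x3E idx=11 entry=0x3F007 [P=1 RW=1 US=1 PS=0]
  ✓ 0x3F061  — 2 lookups

Access #1 fault: NONE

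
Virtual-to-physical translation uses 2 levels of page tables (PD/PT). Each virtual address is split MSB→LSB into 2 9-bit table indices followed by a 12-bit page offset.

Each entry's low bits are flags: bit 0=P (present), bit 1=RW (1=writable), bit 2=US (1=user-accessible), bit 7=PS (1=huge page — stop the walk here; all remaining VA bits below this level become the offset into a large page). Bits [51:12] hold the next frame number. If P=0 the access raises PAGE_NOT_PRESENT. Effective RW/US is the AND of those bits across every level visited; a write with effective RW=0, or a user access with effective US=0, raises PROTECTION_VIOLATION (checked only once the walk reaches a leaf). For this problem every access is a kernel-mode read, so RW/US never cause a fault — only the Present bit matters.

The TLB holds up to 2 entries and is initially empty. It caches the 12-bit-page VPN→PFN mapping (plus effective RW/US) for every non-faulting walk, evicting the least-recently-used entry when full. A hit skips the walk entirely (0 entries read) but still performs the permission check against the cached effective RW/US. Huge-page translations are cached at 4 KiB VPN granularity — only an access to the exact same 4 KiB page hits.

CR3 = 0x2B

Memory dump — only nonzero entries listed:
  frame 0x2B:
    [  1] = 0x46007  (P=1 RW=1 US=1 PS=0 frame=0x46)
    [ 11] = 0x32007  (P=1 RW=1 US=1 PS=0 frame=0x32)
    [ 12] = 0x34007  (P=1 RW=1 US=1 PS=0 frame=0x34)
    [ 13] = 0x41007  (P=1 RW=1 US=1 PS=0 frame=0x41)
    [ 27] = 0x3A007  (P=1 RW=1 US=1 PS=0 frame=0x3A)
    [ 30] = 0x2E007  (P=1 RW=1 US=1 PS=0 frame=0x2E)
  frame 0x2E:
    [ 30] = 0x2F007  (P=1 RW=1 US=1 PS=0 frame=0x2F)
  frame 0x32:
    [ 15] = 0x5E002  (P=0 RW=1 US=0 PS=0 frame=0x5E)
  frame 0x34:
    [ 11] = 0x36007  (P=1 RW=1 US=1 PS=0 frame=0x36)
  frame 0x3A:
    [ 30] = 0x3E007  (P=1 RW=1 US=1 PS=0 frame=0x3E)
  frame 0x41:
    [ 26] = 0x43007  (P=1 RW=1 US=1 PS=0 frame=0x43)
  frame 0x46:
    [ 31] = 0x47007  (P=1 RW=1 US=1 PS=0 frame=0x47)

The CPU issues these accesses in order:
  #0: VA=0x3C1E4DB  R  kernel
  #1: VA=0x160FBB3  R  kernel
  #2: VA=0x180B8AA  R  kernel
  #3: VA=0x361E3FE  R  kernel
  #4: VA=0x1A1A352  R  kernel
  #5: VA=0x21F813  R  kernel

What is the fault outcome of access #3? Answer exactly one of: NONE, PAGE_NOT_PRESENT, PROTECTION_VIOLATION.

Per-access translation:
#0 VA=0x3C1E4DB (r,kernel):
  [0] read 0x2B idx=30: raw=0x2E007 flags P=1 W=1 U=1 S=0
  [1] read 0x2E idx=30: raw=0x2F007 flags P=1 W=1 U=1 S=0
  → PA=0x2F4DB  (2 entries read)
#1 VA=0x160FBB3 (r,kernel):
  [0] read 0x2B idx=11: raw=0x32007 flags P=1 W=1 U=1 S=0
  [1] read 0x32 idx=15: raw=0x5E002 flags P=0 W=1 U=0 S=0
  → PAGE_NOT_PRESENT  (2 entries read)
#2 VA=0x180B8AA (r,kernel):
  [0] read 0x2B idx=12: raw=0x34007 flags P=1 W=1 U=1 S=0
  [1] read 0x34 idx=11: raw=0x36007 flags P=1 W=1 U=1 S=0
  → PA=0x368AA  (2 entries read)
#3 VA=0x361E3FE (r,kernel):
  [0] read 0x2B idx=27: raw=0x3A007 flags P=1 W=1 U=1 S=0
  [1] read 0x3A idx=30: raw=0x3E007 flags P=1 W=1 U=1 S=0
  → PA=0x3E3FE  (2 entries read)
#4 VA=0x1A1A352 (r,kernel):
  [0] read 0x2B idx=13: raw=0x41007 flags P=1 W=1 U=1 S=0
  [1] read 0x41 idx=26: raw=0x43007 flags P=1 W=1 U=1 S=0
  → PA=0x43352  (2 entries read)
#5 VA=0x21F813 (r,kernel):
  [0] read 0x2B idx=1: raw=0x46007 flags P=1 W=1 U=1 S=0
  [1] read 0x46 idx=31: raw=0x47007 flags P=1 W=1 U=1 S=0
  → PA=0x47813  (2 entries read)

Access #3 fault: NONE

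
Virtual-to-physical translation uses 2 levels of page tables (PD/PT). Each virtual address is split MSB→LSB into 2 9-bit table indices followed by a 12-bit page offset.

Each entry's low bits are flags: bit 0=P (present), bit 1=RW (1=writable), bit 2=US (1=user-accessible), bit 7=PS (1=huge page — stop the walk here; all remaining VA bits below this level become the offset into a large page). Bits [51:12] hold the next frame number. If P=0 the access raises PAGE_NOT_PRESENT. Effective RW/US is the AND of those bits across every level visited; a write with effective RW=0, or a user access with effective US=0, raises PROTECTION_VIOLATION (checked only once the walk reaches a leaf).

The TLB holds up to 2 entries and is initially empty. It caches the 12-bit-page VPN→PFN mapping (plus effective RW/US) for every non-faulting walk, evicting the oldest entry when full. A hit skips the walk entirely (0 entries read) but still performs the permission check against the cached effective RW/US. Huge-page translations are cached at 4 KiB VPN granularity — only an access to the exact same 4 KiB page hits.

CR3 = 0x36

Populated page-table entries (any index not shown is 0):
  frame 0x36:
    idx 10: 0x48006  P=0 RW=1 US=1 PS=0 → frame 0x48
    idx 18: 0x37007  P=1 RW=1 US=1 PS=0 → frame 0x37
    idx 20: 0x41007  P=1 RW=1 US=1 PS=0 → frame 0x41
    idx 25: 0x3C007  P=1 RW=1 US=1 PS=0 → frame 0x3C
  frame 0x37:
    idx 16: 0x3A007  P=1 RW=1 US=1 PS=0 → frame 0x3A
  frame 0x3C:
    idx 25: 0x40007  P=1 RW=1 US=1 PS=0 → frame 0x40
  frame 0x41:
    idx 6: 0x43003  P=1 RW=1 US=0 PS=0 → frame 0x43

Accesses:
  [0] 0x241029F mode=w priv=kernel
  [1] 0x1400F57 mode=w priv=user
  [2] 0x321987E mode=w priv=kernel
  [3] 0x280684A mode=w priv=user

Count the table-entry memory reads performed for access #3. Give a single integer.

Trace:
#0 VA=0x241029F (w,kernel):
  lvl0: tbl 0x36, slot 18 ⇒ 0x37007 (P1/RW1/US1/PS0)
  lvl1: tbl 0x37, slot 16 ⇒ 0x3A007 (P1/RW1/US1/PS0)
  ⇒ phys 0x3A29F  [2 reads]
#1 VA=0x1400F57 (w,user):
  lvl0: tbl 0x36, slot 10 ⇒ 0x48006 (P0/RW1/US1/PS0)
  → PAGE_NOT_PRESENT  (1 entries read)
#2 VA=0x321987E (w,kernel):
  lvl0: tbl 0x36, slot 25 ⇒ 0x3C007 (P1/RW1/US1/PS0)
  lvl1: tbl 0x3C, slot 25 ⇒ 0x40007 (P1/RW1/US1/PS0)
  ⇒ phys 0x4087E  [2 reads]
#3 VA=0x280684A (w,user):
  lvl0: tbl 0x36, slot 20 ⇒ 0x41007 (P1/RW1/US1/PS0)
  lvl1: tbl 0x41, slot 6 ⇒ 0x43003 (P1/RW1/US0/PS0)
  → PROTECTION_VIOLATION  (2 entries read)

Entries read for #3: 2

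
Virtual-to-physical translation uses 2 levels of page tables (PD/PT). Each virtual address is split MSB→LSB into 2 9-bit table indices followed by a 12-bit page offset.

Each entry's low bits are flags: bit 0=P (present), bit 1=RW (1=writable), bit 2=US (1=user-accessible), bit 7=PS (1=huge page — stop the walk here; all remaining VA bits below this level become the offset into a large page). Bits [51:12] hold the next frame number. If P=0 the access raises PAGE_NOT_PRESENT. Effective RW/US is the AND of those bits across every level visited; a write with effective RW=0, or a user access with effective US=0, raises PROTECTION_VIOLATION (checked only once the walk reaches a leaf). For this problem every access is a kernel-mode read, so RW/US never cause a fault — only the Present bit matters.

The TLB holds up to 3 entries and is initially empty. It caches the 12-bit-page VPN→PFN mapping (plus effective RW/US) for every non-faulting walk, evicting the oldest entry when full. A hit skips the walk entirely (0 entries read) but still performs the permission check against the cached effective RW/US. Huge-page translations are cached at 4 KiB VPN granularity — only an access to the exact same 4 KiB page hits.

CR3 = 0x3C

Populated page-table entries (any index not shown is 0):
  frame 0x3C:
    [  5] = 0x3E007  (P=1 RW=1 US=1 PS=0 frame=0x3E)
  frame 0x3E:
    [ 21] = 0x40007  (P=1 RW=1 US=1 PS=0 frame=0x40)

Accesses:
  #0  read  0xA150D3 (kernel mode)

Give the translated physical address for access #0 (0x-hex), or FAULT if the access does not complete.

Walk each access:
#0 VA=0xA150D3 (r,kernel):
  L0: frame=0x3C idx=5 entry=0x3E007 [P=1 RW=1 US=1 PS=0]
  L1: frame=0x3E idx=21 entry=0x40007 [P=1 RW=1 US=1 PS=0]
  → PA=0x400D3  (2 entries read)

Access #0 PA: 0x400D3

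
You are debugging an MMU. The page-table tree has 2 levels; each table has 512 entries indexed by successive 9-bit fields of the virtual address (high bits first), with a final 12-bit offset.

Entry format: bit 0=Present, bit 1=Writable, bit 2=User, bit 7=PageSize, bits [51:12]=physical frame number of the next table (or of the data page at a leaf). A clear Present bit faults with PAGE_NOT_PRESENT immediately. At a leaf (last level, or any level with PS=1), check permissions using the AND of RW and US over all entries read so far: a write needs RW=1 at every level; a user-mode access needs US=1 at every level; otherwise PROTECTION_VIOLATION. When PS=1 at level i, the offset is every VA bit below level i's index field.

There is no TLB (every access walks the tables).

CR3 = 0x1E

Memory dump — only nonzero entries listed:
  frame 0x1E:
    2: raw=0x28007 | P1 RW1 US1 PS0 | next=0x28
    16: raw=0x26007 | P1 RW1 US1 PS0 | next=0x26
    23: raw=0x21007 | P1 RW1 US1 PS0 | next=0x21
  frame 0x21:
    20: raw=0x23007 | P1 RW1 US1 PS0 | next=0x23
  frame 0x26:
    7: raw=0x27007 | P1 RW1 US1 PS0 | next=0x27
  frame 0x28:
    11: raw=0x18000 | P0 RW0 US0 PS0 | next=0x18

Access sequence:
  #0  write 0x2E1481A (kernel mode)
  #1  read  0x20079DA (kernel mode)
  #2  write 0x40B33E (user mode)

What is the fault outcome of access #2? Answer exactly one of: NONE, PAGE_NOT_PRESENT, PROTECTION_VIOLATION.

Per-access translation:
#0 VA=0x2E1481A (w,kernel):
  L0: frame=0x1E idx=23 entry=0x21007 [P=1 RW=1 US=1 PS=0]
  L1: frame=0x21 idx=20 entry=0x23007 [P=1 RW=1 US=1 PS=0]
  ✓ 0x2381A  — 2 lookups
#1 VA=0x20079DA (r,kernel):
  L0: frame=0x1E idx=16 entry=0x26007 [P=1 RW=1 US=1 PS=0]
  L1: frame=0x26 idx=7 entry=0x27007 [P=1 RW=1 US=1 PS=0]
  ✓ 0x279DA  — 2 lookups
#2 VA=0x40B33E (w,user):
  L0: frame=0x1E idx=2 entry=0x28007 [P=1 RW=1 US=1 PS=0]
  L1: frame=0x28 idx=11 entry=0x18000 [P=0 RW=0 US=0 PS=0]
  ✗ PAGE_NOT_PRESENT  [2 reads]

Access #2 fault: PAGE_NOT_PRESENT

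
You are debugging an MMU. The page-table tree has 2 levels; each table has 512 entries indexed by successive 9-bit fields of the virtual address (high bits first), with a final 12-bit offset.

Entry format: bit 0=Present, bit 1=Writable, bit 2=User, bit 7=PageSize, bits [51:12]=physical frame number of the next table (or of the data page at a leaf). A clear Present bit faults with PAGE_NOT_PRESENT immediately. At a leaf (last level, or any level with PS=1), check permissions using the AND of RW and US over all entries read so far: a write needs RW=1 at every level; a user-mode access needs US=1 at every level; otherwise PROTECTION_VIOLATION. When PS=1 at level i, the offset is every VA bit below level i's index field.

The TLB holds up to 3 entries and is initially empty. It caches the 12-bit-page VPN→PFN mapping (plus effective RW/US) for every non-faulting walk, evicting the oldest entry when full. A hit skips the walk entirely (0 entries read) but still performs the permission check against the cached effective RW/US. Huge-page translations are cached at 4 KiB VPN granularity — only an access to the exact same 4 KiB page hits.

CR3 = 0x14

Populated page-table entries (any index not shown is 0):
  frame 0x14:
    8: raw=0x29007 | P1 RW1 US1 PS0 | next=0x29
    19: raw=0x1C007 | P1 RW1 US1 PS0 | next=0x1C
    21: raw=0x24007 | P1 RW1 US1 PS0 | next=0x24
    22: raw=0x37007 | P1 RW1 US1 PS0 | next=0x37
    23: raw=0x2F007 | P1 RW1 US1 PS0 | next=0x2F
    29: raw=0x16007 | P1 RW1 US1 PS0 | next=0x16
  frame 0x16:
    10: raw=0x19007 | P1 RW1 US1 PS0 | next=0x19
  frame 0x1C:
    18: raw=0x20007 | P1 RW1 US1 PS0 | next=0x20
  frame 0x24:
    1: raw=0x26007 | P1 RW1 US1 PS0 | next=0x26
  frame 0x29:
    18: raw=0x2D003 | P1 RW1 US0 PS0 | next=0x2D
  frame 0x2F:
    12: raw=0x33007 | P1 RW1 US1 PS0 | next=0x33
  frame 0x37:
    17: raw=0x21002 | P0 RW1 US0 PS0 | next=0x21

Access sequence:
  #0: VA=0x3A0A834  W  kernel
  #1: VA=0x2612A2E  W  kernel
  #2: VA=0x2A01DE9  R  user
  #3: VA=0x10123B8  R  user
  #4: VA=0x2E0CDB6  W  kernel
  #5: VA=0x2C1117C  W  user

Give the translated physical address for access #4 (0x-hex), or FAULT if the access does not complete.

Trace:
#0 VA=0x3A0A834 (w,kernel):
  L0: frame=0x14 idx=29 entry=0x16007 [P=1 RW=1 US=1 PS=0]
  L1: frame=0x16 idx=10 entry=0x19007 [P=1 RW=1 US=1 PS=0]
  ✓ 0x19834  — 2 lookups
#1 VA=0x2612A2E (w,kernel):
  L0: frame=0x14 idx=19 entry=0x1C007 [P=1 RW=1 US=1 PS=0]
  L1: frame=0x1C idx=18 entry=0x20007 [P=1 RW=1 US=1 PS=0]
  ✓ 0x20A2E  — 2 lookups
#2 VA=0x2A01DE9 (r,user):
  L0: frame=0x14 idx=21 entry=0x24007 [P=1 RW=1 US=1 PS=0]
  L1: frame=0x24 idx=1 entry=0x26007 [P=1 RW=1 US=1 PS=0]
  ✓ 0x26DE9  — 2 lookups
#3 VA=0x10123B8 (r,user):
  L0: frame=0x14 idx=8 entry=0x29007 [P=1 RW=1 US=1 PS=0]
  L1: frame=0x29 idx=18 entry=0x2D003 [P=1 RW=1 US=0 PS=0]
  ⇒ fault: PROTECTION_VIOLATION  — 2 lookups
#4 VA=0x2E0CDB6 (w,kernel):
  L0: frame=0x14 idx=23 entry=0x2F007 [P=1 RW=1 US=1 PS=0]
  L1: frame=0x2F idx=12 entry=0x33007 [P=1 RW=1 US=1 PS=0]
  ✓ 0x33DB6  — 2 lookups
#5 VA=0x2C1117C (w,user):
  L0: frame=0x14 idx=22 entry=0x37007 [P=1 RW=1 US=1 PS=0]
  L1: frame=0x37 idx=17 entry=0x21002 [P=0 RW=1 US=0 PS=0]
  ⇒ fault: PAGE_NOT_PRESENT  — 2 lookups

Access #4 PA: 0x33DB6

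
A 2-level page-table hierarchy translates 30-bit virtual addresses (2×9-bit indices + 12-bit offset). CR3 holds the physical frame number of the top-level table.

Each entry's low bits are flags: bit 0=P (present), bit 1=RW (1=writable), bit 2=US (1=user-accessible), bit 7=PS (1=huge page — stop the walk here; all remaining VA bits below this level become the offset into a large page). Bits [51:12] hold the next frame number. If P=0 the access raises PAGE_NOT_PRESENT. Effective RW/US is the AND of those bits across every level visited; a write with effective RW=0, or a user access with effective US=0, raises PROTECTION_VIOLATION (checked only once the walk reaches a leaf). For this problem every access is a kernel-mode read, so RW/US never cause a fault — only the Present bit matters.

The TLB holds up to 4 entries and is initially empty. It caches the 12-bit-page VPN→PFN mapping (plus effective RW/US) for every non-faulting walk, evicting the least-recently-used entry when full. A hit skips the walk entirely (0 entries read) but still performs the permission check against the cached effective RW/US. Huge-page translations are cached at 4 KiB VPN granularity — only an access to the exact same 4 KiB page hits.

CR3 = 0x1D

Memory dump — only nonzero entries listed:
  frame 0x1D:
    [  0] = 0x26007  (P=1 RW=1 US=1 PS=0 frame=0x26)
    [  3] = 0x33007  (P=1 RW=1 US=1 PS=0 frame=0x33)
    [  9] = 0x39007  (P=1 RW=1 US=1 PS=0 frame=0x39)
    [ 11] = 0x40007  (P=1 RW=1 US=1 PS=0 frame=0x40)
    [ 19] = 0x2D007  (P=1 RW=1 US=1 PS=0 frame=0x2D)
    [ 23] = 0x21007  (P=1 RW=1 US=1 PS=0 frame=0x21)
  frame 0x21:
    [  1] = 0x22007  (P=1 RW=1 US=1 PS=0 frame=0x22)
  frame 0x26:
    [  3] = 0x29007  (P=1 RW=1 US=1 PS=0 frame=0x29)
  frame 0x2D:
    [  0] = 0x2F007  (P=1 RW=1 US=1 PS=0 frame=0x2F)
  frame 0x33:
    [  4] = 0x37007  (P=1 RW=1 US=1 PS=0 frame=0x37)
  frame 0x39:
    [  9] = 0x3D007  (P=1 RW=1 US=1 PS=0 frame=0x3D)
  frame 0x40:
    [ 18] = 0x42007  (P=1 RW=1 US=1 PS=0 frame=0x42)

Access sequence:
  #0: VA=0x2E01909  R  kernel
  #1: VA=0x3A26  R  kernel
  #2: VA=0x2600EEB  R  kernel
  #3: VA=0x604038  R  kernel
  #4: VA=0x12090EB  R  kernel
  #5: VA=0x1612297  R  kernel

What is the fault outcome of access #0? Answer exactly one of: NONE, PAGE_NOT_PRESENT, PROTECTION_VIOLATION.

Walk each access:
#0 VA=0x2E01909 (r,kernel):
  lvl0: tbl 0x1D, slot 23 ⇒ 0x21007 (P1/RW1/US1/PS0)
  lvl1: tbl 0x21, slot 1 ⇒ 0x22007 (P1/RW1/US1/PS0)
  → PA=0x22909  (2 entries read)
#1 VA=0x3A26 (r,kernel):
  lvl0: tbl 0x1D, slot 0 ⇒ 0x26007 (P1/RW1/US1/PS0)
  lvl1: tbl 0x26, slot 3 ⇒ 0x29007 (P1/RW1/US1/PS0)
  → PA=0x29A26  (2 entries read)
#2 VA=0x2600EEB (r,kernel):
  lvl0: tbl 0x1D, slot 19 ⇒ 0x2D007 (P1/RW1/US1/PS0)
  lvl1: tbl 0x2D, slot 0 ⇒ 0x2F007 (P1/RW1/US1/PS0)
  → PA=0x2FEEB  (2 entries read)
#3 VA=0x604038 (r,kernel):
  lvl0: tbl 0x1D, slot 3 ⇒ 0x33007 (P1/RW1/US1/PS0)
  lvl1: tbl 0x33, slot 4 ⇒ 0x37007 (P1/RW1/US1/PS0)
  → PA=0x37038  (2 entries read)
#4 VA=0x12090EB (r,kernel):
  lvl0: tbl 0x1D, slot 9 ⇒ 0x39007 (P1/RW1/US1/PS0)
  lvl1: tbl 0x39, slot 9 ⇒ 0x3D007 (P1/RW1/US1/PS0)
  → PA=0x3D0EB  (2 entries read)
#5 VA=0x1612297 (r,kernel):
  lvl0: tbl 0x1D, slot 11 ⇒ 0x40007 (P1/RW1/US1/PS0)
  lvl1: tbl 0x40, slot 18 ⇒ 0x42007 (P1/RW1/US1/PS0)
  → PA=0x42297  (2 entries read)

Access #0 fault: NONE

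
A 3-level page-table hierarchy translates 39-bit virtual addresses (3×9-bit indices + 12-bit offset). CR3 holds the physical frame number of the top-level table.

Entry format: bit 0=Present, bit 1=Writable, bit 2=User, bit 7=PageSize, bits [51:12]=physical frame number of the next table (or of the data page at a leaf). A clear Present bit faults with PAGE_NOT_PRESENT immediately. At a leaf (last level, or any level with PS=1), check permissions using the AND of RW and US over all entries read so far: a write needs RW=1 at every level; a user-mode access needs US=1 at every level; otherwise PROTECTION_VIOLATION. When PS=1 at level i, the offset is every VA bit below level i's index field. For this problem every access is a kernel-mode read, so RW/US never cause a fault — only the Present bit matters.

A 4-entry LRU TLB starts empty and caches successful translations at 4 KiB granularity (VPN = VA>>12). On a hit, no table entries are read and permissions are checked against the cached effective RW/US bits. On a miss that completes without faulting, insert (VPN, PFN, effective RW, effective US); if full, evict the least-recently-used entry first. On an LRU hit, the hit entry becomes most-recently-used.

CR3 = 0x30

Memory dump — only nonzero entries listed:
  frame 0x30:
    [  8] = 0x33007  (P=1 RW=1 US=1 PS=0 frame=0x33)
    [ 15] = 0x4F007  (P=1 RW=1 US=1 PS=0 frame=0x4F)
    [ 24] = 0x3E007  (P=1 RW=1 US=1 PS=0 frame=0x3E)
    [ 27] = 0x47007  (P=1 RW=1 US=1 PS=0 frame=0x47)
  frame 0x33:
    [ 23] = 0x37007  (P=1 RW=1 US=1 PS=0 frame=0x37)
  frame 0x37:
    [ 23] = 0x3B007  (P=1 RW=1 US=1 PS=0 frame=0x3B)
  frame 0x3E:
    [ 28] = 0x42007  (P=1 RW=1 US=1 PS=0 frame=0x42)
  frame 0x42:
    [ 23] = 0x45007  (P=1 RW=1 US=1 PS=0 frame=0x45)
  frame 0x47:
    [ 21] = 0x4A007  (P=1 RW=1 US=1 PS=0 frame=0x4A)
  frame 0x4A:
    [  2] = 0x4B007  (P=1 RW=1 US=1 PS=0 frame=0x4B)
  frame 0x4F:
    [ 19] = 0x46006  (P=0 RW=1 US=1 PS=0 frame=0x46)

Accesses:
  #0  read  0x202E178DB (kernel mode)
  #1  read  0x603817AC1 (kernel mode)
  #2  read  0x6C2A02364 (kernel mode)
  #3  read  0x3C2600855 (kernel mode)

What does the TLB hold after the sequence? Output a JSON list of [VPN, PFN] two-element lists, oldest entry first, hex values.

Per-access translation:
#0 VA=0x202E178DB (r,kernel):
  L0: frame=0x30 idx=8 entry=0x33007 [P=1 RW=1 US=1 PS=0]
  L1: frame=0x33 idx=23 entry=0x37007 [P=1 RW=1 US=1 PS=0]
  L2: frame=0x37 idx=23 entry=0x3B007 [P=1 RW=1 US=1 PS=0]
  → PA=0x3B8DB  (3 entries read)
#1 VA=0x603817AC1 (r,kernel):
  L0: frame=0x30 idx=24 entry=0x3E007 [P=1 RW=1 US=1 PS=0]
  L1: frame=0x3E idx=28 entry=0x42007 [P=1 RW=1 US=1 PS=0]
  L2: frame=0x42 idx=23 entry=0x45007 [P=1 RW=1 US=1 PS=0]
  → PA=0x45AC1  (3 entries read)
#2 VA=0x6C2A02364 (r,kernel):
  L0: frame=0x30 idx=27 entry=0x47007 [P=1 RW=1 US=1 PS=0]
  L1: frame=0x47 idx=21 entry=0x4A007 [P=1 RW=1 US=1 PS=0]
  L2: frame=0x4A idx=2 entry=0x4B007 [P=1 RW=1 US=1 PS=0]
  → PA=0x4B364  (3 entries read)
#3 VA=0x3C2600855 (r,kernel):
  L0: frame=0x30 idx=15 entry=0x4F007 [P=1 RW=1 US=1 PS=0]
  L1: frame=0x4F idx=19 entry=0x46006 [P=0 RW=1 US=1 PS=0]
  ⇒ fault: PAGE_NOT_PRESENT  — 2 lookups

TLB: [["0x202E17", "0x3B"], ["0x603817", "0x45"], ["0x6C2A02", "0x4B"]]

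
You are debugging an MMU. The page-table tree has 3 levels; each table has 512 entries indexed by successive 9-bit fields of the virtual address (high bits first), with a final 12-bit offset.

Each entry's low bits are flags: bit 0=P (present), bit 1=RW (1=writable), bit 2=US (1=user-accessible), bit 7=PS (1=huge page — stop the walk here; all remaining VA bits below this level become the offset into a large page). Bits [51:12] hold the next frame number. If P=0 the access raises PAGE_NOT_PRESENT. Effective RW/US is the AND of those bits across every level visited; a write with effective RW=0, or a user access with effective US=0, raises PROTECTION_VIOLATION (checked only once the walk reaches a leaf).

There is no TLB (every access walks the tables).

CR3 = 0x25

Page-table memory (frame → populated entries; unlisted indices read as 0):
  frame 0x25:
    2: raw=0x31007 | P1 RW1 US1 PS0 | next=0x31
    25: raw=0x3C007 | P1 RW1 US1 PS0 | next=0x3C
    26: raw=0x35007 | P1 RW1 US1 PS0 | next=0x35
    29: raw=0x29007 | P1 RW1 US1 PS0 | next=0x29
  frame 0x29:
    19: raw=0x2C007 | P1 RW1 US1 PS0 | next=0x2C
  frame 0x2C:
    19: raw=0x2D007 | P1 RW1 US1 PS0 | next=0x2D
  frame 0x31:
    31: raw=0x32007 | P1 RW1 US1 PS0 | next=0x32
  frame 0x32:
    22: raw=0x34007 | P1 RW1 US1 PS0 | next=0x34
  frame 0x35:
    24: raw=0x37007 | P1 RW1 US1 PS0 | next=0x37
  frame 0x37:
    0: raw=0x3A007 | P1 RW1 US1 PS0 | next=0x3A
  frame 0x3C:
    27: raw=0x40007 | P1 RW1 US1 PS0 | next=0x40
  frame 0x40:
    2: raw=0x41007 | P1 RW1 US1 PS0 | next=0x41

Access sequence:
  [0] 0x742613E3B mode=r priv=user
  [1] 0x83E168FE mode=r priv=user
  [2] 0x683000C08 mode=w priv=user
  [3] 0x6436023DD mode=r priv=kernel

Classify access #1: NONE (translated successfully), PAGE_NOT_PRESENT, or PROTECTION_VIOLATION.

Walk each access:
#0 VA=0x742613E3B (r,user):
  lvl0: tbl 0x25, slot 29 ⇒ 0x29007 (P1/RW1/US1/PS0)
  lvl1: tbl 0x29, slot 19 ⇒ 0x2C007 (P1/RW1/US1/PS0)
  lvl2: tbl 0x2C, slot 19 ⇒ 0x2D007 (P1/RW1/US1/PS0)
  ⇒ phys 0x2DE3B  [3 reads]
#1 VA=0x83E168FE (r,user):
  lvl0: tbl 0x25, slot 2 ⇒ 0x31007 (P1/RW1/US1/PS0)
  lvl1: tbl 0x31, slot 31 ⇒ 0x32007 (P1/RW1/US1/PS0)
  lvl2: tbl 0x32, slot 22 ⇒ 0x34007 (P1/RW1/US1/PS0)
  ⇒ phys 0x348FE  [3 reads]
#2 VA=0x683000C08 (w,user):
  lvl0: tbl 0x25, slot 26 ⇒ 0x35007 (P1/RW1/US1/PS0)
  lvl1: tbl 0x35, slot 24 ⇒ 0x37007 (P1/RW1/US1/PS0)
  lvl2: tbl 0x37, slot 0 ⇒ 0x3A007 (P1/RW1/US1/PS0)
  ⇒ phys 0x3AC08  [3 reads]
#3 VA=0x6436023DD (r,kernel):
  lvl0: tbl 0x25, slot 25 ⇒ 0x3C007 (P1/RW1/US1/PS0)
  lvl1: tbl 0x3C, slot 27 ⇒ 0x40007 (P1/RW1/US1/PS0)
  lvl2: tbl 0x40, slot 2 ⇒ 0x41007 (P1/RW1/US1/PS0)
  ⇒ phys 0x413DD  [3 reads]

Access #1 fault: NONE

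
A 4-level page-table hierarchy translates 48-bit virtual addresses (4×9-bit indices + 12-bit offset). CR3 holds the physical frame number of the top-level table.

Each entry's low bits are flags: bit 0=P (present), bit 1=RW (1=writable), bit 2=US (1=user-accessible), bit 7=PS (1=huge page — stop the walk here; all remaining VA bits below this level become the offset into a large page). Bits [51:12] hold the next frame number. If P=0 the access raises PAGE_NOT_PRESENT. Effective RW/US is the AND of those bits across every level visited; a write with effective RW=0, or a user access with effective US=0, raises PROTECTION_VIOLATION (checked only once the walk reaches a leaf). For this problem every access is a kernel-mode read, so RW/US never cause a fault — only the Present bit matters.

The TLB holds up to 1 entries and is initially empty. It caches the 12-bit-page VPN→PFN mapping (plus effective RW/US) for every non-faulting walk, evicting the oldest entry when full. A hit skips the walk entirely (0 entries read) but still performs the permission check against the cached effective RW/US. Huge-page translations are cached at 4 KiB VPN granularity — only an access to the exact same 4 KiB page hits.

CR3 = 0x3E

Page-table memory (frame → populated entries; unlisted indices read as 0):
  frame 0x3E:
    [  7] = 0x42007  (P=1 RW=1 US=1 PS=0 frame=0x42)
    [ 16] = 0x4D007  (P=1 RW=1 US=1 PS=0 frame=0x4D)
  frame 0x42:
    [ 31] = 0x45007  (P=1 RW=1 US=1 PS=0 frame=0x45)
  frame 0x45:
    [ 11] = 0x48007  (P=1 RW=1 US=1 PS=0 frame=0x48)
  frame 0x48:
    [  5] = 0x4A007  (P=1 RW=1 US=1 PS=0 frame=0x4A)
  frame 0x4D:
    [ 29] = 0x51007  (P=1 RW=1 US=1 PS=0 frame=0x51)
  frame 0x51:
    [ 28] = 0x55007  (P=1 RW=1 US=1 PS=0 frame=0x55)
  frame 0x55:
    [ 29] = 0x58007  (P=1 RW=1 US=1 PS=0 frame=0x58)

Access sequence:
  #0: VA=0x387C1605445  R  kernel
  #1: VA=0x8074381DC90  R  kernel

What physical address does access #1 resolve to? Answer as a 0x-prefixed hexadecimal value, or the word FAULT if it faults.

Trace:
#0 VA=0x387C1605445 (r,kernel):
  lvl0: tbl 0x3E, slot 7 ⇒ 0x42007 (P1/RW1/US1/PS0)
  lvl1: tbl 0x42, slot 31 ⇒ 0x45007 (P1/RW1/US1/PS0)
  lvl2: tbl 0x45, slot 11 ⇒ 0x48007 (P1/RW1/US1/PS0)
  lvl3: tbl 0x48, slot 5 ⇒ 0x4A007 (P1/RW1/US1/PS0)
  ✓ 0x4A445  — 4 lookups
#1 VA=0x8074381DC90 (r,kernel):
  lvl0: tbl 0x3E, slot 16 ⇒ 0x4D007 (P1/RW1/US1/PS0)
  lvl1: tbl 0x4D, slot 29 ⇒ 0x51007 (P1/RW1/US1/PS0)
  lvl2: tbl 0x51, slot 28 ⇒ 0x55007 (P1/RW1/US1/PS0)
  lvl3: tbl 0x55, slot 29 ⇒ 0x58007 (P1/RW1/US1/PS0)
  ✓ 0x58C90  — 4 lookups

Access #1 PA: 0x58C90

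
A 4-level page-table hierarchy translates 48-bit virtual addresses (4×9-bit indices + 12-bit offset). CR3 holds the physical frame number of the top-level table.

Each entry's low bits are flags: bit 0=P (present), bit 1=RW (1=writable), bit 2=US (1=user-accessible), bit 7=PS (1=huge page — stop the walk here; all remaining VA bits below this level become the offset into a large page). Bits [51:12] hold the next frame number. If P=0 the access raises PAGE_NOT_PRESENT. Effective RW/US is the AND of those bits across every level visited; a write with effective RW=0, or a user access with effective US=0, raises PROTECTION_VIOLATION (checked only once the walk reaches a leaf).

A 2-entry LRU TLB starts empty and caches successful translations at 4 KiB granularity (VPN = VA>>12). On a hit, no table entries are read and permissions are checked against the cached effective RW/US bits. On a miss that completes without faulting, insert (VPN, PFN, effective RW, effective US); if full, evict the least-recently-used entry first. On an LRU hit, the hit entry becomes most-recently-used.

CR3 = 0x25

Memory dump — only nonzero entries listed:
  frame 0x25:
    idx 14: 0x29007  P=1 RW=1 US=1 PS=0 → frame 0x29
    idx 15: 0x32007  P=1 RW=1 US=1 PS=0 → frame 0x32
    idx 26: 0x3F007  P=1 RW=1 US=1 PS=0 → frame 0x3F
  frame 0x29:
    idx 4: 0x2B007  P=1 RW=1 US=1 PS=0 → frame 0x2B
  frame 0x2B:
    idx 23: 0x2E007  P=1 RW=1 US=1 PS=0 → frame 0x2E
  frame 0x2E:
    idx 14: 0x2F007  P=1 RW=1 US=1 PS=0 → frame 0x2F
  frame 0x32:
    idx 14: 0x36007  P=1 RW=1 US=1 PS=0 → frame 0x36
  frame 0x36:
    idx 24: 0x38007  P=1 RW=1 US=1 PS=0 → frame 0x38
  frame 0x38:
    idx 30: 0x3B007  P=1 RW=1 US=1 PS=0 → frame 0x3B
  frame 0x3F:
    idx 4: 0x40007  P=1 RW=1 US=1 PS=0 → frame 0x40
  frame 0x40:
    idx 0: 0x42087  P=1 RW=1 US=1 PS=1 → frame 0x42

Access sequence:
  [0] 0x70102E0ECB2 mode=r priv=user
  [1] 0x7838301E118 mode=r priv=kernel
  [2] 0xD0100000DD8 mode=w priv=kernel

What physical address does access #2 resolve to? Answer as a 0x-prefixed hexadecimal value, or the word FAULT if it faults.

Trace:
#0 VA=0x70102E0ECB2 (r,user):
  [0] read 0x25 idx=14: raw=0x29007 flags P=1 W=1 U=1 S=0
  [1] read 0x29 idx=4: raw=0x2B007 flags P=1 W=1 U=1 S=0
  [2] read 0x2B idx=23: raw=0x2E007 flags P=1 W=1 U=1 S=0
  [3] read 0x2E idx=14: raw=0x2F007 flags P=1 W=1 U=1 S=0
  ⇒ phys 0x2FCB2  [4 reads]
#1 VA=0x7838301E118 (r,kernel):
  [0] read 0x25 idx=15: raw=0x32007 flags P=1 W=1 U=1 S=0
  [1] read 0x32 idx=14: raw=0x36007 flags P=1 W=1 U=1 S=0
  [2] read 0x36 idx=24: raw=0x38007 flags P=1 W=1 U=1 S=0
  [3] read 0x38 idx=30: raw=0x3B007 flags P=1 W=1 U=1 S=0
  ⇒ phys 0x3B118  [4 reads]
#2 VA=0xD0100000DD8 (w,kernel):
  [0] read 0x25 idx=26: raw=0x3F007 flags P=1 W=1 U=1 S=0
  [1] read 0x3F idx=4: raw=0x40007 flags P=1 W=1 U=1 S=0
  [2] read 0x40 idx=0: raw=0x42087 flags P=1 W=1 U=1 S=1
  ⇒ phys 0x42DD8 (huge @L2)  [3 reads]

Access #2 PA: 0x42DD8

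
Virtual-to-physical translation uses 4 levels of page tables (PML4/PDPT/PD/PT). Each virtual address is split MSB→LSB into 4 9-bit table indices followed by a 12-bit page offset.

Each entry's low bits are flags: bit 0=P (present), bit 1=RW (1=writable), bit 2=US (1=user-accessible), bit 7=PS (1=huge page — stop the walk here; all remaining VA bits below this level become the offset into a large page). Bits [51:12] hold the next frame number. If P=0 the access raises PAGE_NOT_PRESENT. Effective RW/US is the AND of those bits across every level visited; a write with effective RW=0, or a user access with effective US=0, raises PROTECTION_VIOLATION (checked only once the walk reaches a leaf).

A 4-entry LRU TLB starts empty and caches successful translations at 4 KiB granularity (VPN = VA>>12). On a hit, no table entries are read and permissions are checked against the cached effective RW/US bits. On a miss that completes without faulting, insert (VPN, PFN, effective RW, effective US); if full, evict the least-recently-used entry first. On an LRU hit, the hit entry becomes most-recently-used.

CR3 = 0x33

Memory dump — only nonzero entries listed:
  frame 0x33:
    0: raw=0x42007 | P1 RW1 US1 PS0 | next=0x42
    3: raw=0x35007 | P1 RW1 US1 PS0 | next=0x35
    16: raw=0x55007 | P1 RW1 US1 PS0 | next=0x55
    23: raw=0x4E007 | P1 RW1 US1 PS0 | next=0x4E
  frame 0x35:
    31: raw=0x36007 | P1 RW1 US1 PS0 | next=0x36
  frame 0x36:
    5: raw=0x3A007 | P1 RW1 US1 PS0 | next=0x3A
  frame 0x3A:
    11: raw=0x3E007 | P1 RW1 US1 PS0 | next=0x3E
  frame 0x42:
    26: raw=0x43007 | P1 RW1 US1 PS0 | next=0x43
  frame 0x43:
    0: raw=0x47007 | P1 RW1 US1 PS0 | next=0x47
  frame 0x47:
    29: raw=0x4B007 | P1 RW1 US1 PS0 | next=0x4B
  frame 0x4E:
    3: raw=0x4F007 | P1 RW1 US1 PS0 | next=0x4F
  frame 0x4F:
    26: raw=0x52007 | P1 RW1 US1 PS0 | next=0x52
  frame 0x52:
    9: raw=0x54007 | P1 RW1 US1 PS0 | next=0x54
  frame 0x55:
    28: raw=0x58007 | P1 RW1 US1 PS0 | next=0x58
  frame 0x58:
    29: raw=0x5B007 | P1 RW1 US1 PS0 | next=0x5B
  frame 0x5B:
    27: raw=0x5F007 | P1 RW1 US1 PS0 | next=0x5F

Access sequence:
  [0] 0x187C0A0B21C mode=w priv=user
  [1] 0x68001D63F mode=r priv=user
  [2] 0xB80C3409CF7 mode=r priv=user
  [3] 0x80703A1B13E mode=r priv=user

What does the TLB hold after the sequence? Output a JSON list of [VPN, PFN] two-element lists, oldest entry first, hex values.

Per-access translation:
#0 VA=0x187C0A0B21C (w,user):
  [0] read 0x33 idx=3: raw=0x35007 flags P=1 W=1 U=1 S=0
  [1] read 0x35 idx=31: raw=0x36007 flags P=1 W=1 U=1 S=0
  [2] read 0x36 idx=5: raw=0x3A007 flags P=1 W=1 U=1 S=0
  [3] read 0x3A idx=11: raw=0x3E007 flags P=1 W=1 U=1 S=0
  ✓ 0x3E21C  — 4 lookups
#1 VA=0x68001D63F (r,user):
  [0] read 0x33 idx=0: raw=0x42007 flags P=1 W=1 U=1 S=0
  [1] read 0x42 idx=26: raw=0x43007 flags P=1 W=1 U=1 S=0
  [2] read 0x43 idx=0: raw=0x47007 flags P=1 W=1 U=1 S=0
  [3] read 0x47 idx=29: raw=0x4B007 flags P=1 W=1 U=1 S=0
  ✓ 0x4B63F  — 4 lookups
#2 VA=0xB80C3409CF7 (r,user):
  [0] read 0x33 idx=23: raw=0x4E007 flags P=1 W=1 U=1 S=0
  [1] read 0x4E idx=3: raw=0x4F007 flags P=1 W=1 U=1 S=0
  [2] read 0x4F idx=26: raw=0x52007 flags P=1 W=1 U=1 S=0
  [3] read 0x52 idx=9: raw=0x54007 flags P=1 W=1 U=1 S=0
  ✓ 0x54CF7  — 4 lookups
#3 VA=0x80703A1B13E (r,user):
  [0] read 0x33 idx=16: raw=0x55007 flags P=1 W=1 U=1 S=0
  [1] read 0x55 idx=28: raw=0x58007 flags P=1 W=1 U=1 S=0
  [2] read 0x58 idx=29: raw=0x5B007 flags P=1 W=1 U=1 S=0
  [3] read 0x5B idx=27: raw=0x5F007 flags P=1 W=1 U=1 S=0
  ✓ 0x5F13E  — 4 lookups

TLB: [["0x187C0A0B", "0x3E"], ["0x68001D", "0x4B"], ["0xB80C3409", "0x54"], ["0x80703A1B", "0x5F"]]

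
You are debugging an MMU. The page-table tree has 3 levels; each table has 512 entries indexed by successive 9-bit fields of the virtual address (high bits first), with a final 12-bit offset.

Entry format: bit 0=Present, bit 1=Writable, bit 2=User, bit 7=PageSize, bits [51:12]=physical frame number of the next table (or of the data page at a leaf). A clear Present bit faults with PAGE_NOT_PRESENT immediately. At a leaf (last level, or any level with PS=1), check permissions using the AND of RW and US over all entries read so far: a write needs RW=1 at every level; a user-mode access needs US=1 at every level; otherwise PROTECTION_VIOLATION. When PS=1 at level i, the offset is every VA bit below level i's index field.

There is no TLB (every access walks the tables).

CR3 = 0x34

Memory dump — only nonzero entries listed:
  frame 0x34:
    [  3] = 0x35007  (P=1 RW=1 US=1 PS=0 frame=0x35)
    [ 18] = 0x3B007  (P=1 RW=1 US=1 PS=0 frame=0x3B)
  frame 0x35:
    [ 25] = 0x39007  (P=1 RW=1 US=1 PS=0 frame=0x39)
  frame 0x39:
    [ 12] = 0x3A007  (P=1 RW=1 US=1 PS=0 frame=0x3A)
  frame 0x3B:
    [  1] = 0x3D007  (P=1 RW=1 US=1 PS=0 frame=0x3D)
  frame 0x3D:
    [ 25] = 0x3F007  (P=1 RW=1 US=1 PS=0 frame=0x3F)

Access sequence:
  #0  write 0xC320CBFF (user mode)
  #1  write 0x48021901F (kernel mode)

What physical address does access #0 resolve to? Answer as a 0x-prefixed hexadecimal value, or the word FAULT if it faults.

Trace:
#0 VA=0xC320CBFF (w,user):
  L0: frame=0x34 idx=3 entry=0x35007 [P=1 RW=1 US=1 PS=0]
  L1: frame=0x35 idx=25 entry=0x39007 [P=1 RW=1 US=1 PS=0]
  L2: frame=0x39 idx=12 entry=0x3A007 [P=1 RW=1 US=1 PS=0]
  ✓ 0x3ABFF  — 3 lookups
#1 VA=0x48021901F (w,kernel):
  L0: frame=0x34 idx=18 entry=0x3B007 [P=1 RW=1 US=1 PS=0]
  L1: frame=0x3B idx=1 entry=0x3D007 [P=1 RW=1 US=1 PS=0]
  L2: frame=0x3D idx=25 entry=0x3F007 [P=1 RW=1 US=1 PS=0]
  ✓ 0x3F01F  — 3 lookups

Access #0 PA: 0x3ABFF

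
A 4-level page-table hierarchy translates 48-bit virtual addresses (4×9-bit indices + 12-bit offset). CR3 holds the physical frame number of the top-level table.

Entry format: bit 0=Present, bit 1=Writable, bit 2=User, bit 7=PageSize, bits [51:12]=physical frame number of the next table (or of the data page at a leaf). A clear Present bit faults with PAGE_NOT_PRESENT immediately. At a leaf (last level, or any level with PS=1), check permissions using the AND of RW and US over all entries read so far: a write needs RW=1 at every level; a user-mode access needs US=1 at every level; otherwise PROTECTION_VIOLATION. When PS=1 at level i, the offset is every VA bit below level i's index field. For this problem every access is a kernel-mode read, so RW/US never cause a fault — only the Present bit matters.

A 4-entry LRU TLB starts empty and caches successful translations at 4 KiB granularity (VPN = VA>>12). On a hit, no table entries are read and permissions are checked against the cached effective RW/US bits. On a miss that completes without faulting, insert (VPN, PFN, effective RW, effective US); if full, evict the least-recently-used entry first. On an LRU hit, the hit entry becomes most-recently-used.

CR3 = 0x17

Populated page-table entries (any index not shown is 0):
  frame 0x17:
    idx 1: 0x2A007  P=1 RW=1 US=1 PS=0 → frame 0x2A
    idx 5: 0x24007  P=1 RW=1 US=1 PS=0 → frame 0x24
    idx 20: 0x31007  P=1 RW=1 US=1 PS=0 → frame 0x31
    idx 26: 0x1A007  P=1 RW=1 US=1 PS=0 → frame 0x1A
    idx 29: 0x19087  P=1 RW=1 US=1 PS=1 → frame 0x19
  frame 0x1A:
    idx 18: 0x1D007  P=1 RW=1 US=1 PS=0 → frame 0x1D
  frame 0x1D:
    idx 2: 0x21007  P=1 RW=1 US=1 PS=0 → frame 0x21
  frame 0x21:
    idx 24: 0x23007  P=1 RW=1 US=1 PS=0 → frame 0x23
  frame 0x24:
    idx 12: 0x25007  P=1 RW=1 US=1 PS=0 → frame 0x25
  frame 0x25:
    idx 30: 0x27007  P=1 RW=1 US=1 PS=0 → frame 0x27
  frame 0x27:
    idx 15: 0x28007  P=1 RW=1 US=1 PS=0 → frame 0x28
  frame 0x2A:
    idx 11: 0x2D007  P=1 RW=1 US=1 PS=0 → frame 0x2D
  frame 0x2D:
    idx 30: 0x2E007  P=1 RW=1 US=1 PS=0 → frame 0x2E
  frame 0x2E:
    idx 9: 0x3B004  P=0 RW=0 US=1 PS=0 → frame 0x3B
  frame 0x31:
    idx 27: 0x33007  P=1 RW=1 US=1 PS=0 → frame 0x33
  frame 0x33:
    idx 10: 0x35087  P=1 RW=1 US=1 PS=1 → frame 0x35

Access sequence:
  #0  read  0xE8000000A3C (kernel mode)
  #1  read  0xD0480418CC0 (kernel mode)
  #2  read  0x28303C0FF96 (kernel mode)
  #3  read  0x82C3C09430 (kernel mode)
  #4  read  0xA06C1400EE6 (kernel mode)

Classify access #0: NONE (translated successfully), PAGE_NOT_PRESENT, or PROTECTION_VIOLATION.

Per-access translation:
#0 VA=0xE8000000A3C (r,kernel):
  [0] read 0x17 idx=29: raw=0x19087 flags P=1 W=1 U=1 S=1
  → PA=0x19A3C (huge @L0)  (1 entries read)
#1 VA=0xD0480418CC0 (r,kernel):
  [0] read 0x17 idx=26: raw=0x1A007 flags P=1 W=1 U=1 S=0
  [1] read 0x1A idx=18: raw=0x1D007 flags P=1 W=1 U=1 S=0
  [2] read 0x1D idx=2: raw=0x21007 flags P=1 W=1 U=1 S=0
  [3] read 0x21 idx=24: raw=0x23007 flags P=1 W=1 U=1 S=0
  → PA=0x23CC0  (4 entries read)
#2 VA=0x28303C0FF96 (r,kernel):
  [0] read 0x17 idx=5: raw=0x24007 flags P=1 W=1 U=1 S=0
  [1] read 0x24 idx=12: raw=0x25007 flags P=1 W=1 U=1 S=0
  [2] read 0x25 idx=30: raw=0x27007 flags P=1 W=1 U=1 S=0
  [3] read 0x27 idx=15: raw=0x28007 flags P=1 W=1 U=1 S=0
  → PA=0x28F96  (4 entries read)
#3 VA=0x82C3C09430 (r,kernel):
  [0] read 0x17 idx=1: raw=0x2A007 flags P=1 W=1 U=1 S=0
  [1] read 0x2A idx=11: raw=0x2D007 flags P=1 W=1 U=1 S=0
  [2] read 0x2D idx=30: raw=0x2E007 flags P=1 W=1 U=1 S=0
  [3] read 0x2E idx=9: raw=0x3B004 flags P=0 W=0 U=1 S=0
  → PAGE_NOT_PRESENT  (4 entries read)
#4 VA=0xA06C1400EE6 (r,kernel):
  [0] read 0x17 idx=20: raw=0x31007 flags P=1 W=1 U=1 S=0
  [1] read 0x31 idx=27: raw=0x33007 flags P=1 W=1 U=1 S=0
  [2] read 0x33 idx=10: raw=0x35087 flags P=1 W=1 U=1 S=1
  → PA=0x35EE6 (huge @L2)  (3 entries read)

Access #0 fault: NONE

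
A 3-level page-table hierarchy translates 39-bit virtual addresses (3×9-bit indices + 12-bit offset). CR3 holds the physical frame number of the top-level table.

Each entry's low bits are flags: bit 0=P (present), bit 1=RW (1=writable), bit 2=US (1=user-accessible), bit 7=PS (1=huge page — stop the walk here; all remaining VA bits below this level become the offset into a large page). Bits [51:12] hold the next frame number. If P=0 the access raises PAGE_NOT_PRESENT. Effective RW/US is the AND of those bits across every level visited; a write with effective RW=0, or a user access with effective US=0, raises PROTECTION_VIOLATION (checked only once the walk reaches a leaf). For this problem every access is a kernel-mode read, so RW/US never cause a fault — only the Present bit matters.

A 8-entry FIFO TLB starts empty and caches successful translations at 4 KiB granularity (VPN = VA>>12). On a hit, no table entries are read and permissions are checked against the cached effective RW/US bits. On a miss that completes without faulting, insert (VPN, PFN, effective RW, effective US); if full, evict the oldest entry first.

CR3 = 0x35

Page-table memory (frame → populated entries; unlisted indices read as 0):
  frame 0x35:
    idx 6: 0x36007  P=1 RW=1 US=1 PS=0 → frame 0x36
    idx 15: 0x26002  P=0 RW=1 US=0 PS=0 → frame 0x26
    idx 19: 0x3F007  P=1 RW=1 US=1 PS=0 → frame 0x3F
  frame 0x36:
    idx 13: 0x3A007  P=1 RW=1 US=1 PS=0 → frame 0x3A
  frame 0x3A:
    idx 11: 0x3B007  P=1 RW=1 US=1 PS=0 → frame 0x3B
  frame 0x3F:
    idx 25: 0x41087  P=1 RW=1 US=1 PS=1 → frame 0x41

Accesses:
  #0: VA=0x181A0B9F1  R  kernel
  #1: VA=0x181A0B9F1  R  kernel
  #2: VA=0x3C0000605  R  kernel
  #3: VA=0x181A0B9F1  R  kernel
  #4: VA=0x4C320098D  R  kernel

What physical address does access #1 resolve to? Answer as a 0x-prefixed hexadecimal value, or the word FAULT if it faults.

Walk each access:
#0 VA=0x181A0B9F1 (r,kernel):
  lvl0: tbl 0x35, slot 6 ⇒ 0x36007 (P1/RW1/US1/PS0)
  lvl1: tbl 0x36, slot 13 ⇒ 0x3A007 (P1/RW1/US1/PS0)
  lvl2: tbl 0x3A, slot 11 ⇒ 0x3B007 (P1/RW1/US1/PS0)
  → PA=0x3B9F1  (3 entries read)
#1 VA=0x181A0B9F1 (r,kernel):
  TLB hit vpn=0x181A0B → PA=0x3B9F1
#2 VA=0x3C0000605 (r,kernel):
  lvl0: tbl 0x35, slot 15 ⇒ 0x26002 (P0/RW1/US0/PS0)
  ⇒ fault: PAGE_NOT_PRESENT  — 1 lookups
#3 VA=0x181A0B9F1 (r,kernel):
  TLB hit vpn=0x181A0B → PA=0x3B9F1
#4 VA=0x4C320098D (r,kernel):
  lvl0: tbl 0x35, slot 19 ⇒ 0x3F007 (P1/RW1/US1/PS0)
  lvl1: tbl 0x3F, slot 25 ⇒ 0x41087 (P1/RW1/US1/PS1)
  → PA=0x4198D (huge @L1)  (2 entries read)

Access #1 PA: 0x3B9F1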